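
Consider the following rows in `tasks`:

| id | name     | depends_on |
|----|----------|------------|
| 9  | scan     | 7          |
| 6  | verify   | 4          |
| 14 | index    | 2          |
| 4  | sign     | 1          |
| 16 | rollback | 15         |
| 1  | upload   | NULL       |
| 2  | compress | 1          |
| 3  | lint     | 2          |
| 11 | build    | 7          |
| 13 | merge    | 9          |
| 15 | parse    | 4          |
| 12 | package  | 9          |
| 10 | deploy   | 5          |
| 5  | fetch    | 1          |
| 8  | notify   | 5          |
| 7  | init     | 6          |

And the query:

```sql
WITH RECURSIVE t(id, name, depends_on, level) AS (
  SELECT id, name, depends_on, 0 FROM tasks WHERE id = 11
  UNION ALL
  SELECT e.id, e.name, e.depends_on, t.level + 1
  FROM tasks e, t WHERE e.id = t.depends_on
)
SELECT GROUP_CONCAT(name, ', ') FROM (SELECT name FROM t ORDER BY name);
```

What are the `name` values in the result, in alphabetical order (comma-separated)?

build, init, sign, upload, verify

Base: id=11 (build), depends_on=7, level 0.
Iteration 1: join on id=7 -> init (id 7, depends_on=6, level 1).
Iteration 2: join on id=6 -> verify (id 6, depends_on=4, level 2).
Iteration 3: join on id=4 -> sign (id 4, depends_on=1, level 3).
Iteration 4: join on id=1 -> upload (id 1, depends_on=NULL, level 4).
Iteration 5: depends_on is NULL; no match; recursion stops.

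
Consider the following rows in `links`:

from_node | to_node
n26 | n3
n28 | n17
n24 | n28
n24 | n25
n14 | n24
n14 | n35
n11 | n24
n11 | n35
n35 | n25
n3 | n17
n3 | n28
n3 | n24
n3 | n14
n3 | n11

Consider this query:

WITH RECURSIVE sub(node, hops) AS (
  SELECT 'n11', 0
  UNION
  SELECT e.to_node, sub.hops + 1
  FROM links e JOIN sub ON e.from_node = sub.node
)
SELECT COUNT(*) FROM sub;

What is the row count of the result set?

6

Base: (n11, hops=0).
Iteration 1: edges from {n11} -> (n24, hops=1), (n35, hops=1).
Iteration 2: edges from {n24,n35} -> (n25, hops=2), (n28, hops=2). [UNION drops 1 duplicate row(s)]
Iteration 3: edges from {n25,n28} -> (n17, hops=3).
Iteration 4: no outgoing edges from {n17}; recursion stops.
Total rows emitted: 6.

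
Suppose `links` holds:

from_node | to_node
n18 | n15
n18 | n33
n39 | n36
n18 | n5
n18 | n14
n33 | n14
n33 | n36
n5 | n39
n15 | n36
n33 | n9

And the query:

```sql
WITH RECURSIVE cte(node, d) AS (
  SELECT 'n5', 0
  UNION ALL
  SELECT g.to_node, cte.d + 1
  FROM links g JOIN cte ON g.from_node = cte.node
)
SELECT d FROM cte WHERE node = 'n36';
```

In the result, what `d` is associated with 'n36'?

2

Base: (n5, d=0).
Iteration 1: edges from {n5} -> (n39, d=1).
Iteration 2: edges from {n39} -> (n36, d=2).
Iteration 3: no outgoing edges from {n36}; recursion stops.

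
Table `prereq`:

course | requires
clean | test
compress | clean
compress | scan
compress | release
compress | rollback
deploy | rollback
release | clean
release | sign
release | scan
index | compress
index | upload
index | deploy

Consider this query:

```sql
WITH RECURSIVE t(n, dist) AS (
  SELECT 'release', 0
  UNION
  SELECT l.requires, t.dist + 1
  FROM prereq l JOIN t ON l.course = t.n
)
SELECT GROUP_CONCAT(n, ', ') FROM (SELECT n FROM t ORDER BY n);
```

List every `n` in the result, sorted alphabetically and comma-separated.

clean, release, scan, sign, test

Base: (release, dist=0).
Iteration 1: edges from {release} -> (clean, dist=1), (scan, dist=1), (sign, dist=1).
Iteration 2: edges from {clean,scan,sign} -> (test, dist=2).
Iteration 3: no outgoing edges from {test}; recursion stops.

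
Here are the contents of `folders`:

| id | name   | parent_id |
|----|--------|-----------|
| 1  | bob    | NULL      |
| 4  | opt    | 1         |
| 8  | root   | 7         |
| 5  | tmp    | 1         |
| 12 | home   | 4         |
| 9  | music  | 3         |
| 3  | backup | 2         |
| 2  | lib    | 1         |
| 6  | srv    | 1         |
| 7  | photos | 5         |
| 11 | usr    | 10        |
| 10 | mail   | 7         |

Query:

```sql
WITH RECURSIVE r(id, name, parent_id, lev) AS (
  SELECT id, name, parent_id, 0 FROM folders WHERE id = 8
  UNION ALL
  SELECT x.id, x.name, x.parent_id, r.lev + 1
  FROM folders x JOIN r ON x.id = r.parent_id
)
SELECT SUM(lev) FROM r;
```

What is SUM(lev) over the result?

Base: id=8 (root), parent_id=7, lev 0.
Iteration 1: join on id=7 -> photos (id 7, parent_id=5, lev 1).
Iteration 2: join on id=5 -> tmp (id 5, parent_id=1, lev 2).
Iteration 3: join on id=1 -> bob (id 1, parent_id=NULL, lev 3).
Iteration 4: parent_id is NULL; no match; recursion stops.
SUM(lev) = 0 + 1 + 2 + 3 = 6.

6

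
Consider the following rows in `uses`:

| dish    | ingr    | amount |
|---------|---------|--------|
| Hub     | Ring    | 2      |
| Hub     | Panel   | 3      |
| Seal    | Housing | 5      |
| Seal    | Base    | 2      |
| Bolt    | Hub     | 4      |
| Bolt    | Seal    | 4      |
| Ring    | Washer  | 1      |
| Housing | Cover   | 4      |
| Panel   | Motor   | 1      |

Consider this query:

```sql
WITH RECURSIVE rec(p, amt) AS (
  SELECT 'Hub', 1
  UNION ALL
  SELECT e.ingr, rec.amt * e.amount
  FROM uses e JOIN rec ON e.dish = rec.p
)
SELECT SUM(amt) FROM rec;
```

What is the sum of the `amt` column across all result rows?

Base: (Hub, amt=1).
Iteration 1: components of {Hub} -> Panel = 1*3 = 3, Ring = 1*2 = 2.
Iteration 2: components of {Panel,Ring} -> Motor = 3*1 = 3, Washer = 2*1 = 2.
Iteration 3: no further components; recursion stops.
SUM(amt) = 1 + 2 + 3 + 2 + 3 = 11.

11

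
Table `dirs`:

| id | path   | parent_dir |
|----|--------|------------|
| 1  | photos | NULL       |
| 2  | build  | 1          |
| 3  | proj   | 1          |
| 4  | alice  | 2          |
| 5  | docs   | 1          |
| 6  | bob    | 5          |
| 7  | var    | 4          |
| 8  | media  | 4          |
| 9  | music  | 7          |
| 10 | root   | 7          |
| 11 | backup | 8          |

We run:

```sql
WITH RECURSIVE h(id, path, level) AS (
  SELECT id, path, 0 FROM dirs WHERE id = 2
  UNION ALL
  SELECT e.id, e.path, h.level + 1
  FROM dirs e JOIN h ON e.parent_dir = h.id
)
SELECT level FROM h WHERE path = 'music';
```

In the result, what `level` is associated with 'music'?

3

Base: id=2 (build) at level 0.
Iteration 1: rows with parent_dir in {2} -> alice (id 4, level 1).
Iteration 2: rows with parent_dir in {4} -> var (id 7, level 2), media (id 8, level 2).
Iteration 3: rows with parent_dir in {7,8} -> music (id 9, level 3), root (id 10, level 3), backup (id 11, level 3).
Iteration 4: no rows with parent_dir in {9,10,11}; recursion stops.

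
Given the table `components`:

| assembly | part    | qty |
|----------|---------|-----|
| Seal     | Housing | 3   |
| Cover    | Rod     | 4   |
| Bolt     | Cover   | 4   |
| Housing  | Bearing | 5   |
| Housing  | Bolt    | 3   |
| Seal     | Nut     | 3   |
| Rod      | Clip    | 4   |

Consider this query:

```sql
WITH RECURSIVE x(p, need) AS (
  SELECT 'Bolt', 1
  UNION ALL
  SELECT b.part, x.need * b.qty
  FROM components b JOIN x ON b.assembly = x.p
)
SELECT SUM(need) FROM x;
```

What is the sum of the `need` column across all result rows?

85

Base: (Bolt, need=1).
Iteration 1: components of {Bolt} -> Cover = 1*4 = 4.
Iteration 2: components of {Cover} -> Rod = 4*4 = 16.
Iteration 3: components of {Rod} -> Clip = 16*4 = 64.
Iteration 4: no further components; recursion stops.
SUM(need) = 1 + 4 + 16 + 64 = 85.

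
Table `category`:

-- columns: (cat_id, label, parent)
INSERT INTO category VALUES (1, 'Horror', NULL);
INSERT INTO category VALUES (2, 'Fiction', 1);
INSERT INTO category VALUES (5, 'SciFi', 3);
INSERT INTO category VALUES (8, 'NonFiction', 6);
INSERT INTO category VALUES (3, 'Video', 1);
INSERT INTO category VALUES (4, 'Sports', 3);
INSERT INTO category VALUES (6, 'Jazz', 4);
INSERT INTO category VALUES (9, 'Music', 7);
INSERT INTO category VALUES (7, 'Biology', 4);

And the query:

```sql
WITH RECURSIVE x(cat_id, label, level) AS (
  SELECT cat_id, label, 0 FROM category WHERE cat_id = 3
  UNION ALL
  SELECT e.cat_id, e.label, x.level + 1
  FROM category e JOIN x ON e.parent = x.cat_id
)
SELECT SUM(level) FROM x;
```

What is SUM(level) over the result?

12

Base: cat_id=3 (Video) at level 0.
Iteration 1: rows with parent in {3} -> Sports (id 4, level 1), SciFi (id 5, level 1).
Iteration 2: rows with parent in {4,5} -> Jazz (id 6, level 2), Biology (id 7, level 2).
Iteration 3: rows with parent in {6,7} -> NonFiction (id 8, level 3), Music (id 9, level 3).
Iteration 4: no rows with parent in {8,9}; recursion stops.
SUM(level) = 0 + 1 + 1 + 2 + 2 + 3 + 3 = 12.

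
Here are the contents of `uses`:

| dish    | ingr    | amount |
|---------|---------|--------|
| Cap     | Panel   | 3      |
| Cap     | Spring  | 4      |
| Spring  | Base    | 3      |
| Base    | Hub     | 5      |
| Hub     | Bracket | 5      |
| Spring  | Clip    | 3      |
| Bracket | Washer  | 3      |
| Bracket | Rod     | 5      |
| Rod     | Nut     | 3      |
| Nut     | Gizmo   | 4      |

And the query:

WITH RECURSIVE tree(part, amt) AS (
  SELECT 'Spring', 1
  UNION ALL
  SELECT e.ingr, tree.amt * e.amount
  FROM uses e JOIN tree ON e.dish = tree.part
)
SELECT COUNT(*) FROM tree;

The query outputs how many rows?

9

Base: (Spring, amt=1).
Iteration 1: components of {Spring} -> Base = 1*3 = 3, Clip = 1*3 = 3.
Iteration 2: components of {Base,Clip} -> Hub = 3*5 = 15.
Iteration 3: components of {Hub} -> Bracket = 15*5 = 75.
Iteration 4: components of {Bracket} -> Rod = 75*5 = 375, Washer = 75*3 = 225.
Iteration 5: components of {Rod,Washer} -> Nut = 375*3 = 1125.
Iteration 6: components of {Nut} -> Gizmo = 1125*4 = 4500.
Iteration 7: no further components; recursion stops.
Total rows emitted: 9.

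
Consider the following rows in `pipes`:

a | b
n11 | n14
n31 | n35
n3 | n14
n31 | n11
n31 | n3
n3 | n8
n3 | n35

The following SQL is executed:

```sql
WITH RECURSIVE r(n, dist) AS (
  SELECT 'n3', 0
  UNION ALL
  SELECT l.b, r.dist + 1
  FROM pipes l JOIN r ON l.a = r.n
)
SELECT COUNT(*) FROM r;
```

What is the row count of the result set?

4

Base: (n3, dist=0).
Iteration 1: edges from {n3} -> (n14, dist=1), (n35, dist=1), (n8, dist=1).
Iteration 2: no outgoing edges from {n14,n35,n8}; recursion stops.
Total rows emitted: 4.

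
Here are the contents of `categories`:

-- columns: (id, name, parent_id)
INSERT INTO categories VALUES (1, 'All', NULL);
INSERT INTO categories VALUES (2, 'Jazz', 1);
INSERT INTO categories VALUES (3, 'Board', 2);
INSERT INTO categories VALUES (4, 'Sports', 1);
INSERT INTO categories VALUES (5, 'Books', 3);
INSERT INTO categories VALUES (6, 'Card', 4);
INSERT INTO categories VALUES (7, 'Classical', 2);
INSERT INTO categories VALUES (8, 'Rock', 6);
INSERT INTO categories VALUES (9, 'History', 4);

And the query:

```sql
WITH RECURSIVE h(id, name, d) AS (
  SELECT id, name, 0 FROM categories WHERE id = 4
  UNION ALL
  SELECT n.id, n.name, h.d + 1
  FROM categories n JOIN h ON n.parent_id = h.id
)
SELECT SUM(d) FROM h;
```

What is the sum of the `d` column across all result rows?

Base: id=4 (Sports) at d 0.
Iteration 1: rows with parent_id in {4} -> Card (id 6, d 1), History (id 9, d 1).
Iteration 2: rows with parent_id in {6,9} -> Rock (id 8, d 2).
Iteration 3: no rows with parent_id in {8}; recursion stops.
SUM(d) = 0 + 1 + 1 + 2 = 4.

4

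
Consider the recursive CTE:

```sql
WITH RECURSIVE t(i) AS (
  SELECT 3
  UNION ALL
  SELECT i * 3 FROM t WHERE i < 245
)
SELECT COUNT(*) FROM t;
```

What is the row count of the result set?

Base: i=3.
Iteration 1: 3 < 245 holds -> i = 3 * 3 = 9.
Iteration 2: 9 < 245 holds -> i = 9 * 3 = 27.
Iteration 3: 27 < 245 holds -> i = 27 * 3 = 81.
Iteration 4: 81 < 245 holds -> i = 81 * 3 = 243.
Iteration 5: 243 < 245 holds -> i = 243 * 3 = 729.
Iteration 6: 729 < 245 fails; recursion stops.
Total rows emitted: 6.

6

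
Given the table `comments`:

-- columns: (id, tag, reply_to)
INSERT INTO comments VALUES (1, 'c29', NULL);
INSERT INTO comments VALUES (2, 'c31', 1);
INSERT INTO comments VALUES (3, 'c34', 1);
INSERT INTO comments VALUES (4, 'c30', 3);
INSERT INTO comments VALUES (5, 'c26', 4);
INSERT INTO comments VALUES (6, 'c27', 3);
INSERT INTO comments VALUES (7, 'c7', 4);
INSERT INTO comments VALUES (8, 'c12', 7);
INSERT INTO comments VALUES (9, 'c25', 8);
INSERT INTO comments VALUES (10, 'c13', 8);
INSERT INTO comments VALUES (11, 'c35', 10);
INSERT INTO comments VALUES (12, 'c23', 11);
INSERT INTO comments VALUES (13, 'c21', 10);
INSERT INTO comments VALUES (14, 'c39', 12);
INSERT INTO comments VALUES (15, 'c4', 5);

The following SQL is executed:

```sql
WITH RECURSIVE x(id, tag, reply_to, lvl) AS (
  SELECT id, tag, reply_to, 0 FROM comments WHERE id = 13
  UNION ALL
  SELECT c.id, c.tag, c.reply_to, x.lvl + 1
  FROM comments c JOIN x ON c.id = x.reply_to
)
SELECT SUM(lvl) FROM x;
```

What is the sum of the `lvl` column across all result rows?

Base: id=13 (c21), reply_to=10, lvl 0.
Iteration 1: join on id=10 -> c13 (id 10, reply_to=8, lvl 1).
Iteration 2: join on id=8 -> c12 (id 8, reply_to=7, lvl 2).
Iteration 3: join on id=7 -> c7 (id 7, reply_to=4, lvl 3).
Iteration 4: join on id=4 -> c30 (id 4, reply_to=3, lvl 4).
Iteration 5: join on id=3 -> c34 (id 3, reply_to=1, lvl 5).
Iteration 6: join on id=1 -> c29 (id 1, reply_to=NULL, lvl 6).
Iteration 7: reply_to is NULL; no match; recursion stops.
SUM(lvl) = 0 + 1 + 2 + 3 + 4 + 5 + 6 = 21.

21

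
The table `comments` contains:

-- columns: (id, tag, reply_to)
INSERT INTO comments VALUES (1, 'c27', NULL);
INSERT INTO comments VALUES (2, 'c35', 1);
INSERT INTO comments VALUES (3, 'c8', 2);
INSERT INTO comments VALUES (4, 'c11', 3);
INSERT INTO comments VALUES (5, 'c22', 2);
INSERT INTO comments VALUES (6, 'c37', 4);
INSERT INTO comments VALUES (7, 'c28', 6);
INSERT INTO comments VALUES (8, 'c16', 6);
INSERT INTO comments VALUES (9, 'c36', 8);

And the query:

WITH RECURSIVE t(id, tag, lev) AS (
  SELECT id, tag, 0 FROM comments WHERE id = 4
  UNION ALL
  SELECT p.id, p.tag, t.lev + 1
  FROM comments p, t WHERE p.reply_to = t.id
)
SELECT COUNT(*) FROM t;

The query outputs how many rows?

5

Base: id=4 (c11) at lev 0.
Iteration 1: rows with reply_to in {4} -> c37 (id 6, lev 1).
Iteration 2: rows with reply_to in {6} -> c28 (id 7, lev 2), c16 (id 8, lev 2).
Iteration 3: rows with reply_to in {7,8} -> c36 (id 9, lev 3).
Iteration 4: no rows with reply_to in {9}; recursion stops.
Total rows emitted: 5.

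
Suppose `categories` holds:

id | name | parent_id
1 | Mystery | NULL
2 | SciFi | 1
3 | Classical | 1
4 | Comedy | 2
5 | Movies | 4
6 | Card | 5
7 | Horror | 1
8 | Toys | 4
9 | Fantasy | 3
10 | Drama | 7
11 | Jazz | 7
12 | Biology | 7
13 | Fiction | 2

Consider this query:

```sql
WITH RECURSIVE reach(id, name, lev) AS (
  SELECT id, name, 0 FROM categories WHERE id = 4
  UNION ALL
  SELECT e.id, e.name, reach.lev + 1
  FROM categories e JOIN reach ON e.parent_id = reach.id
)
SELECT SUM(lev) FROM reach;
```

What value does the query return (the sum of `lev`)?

Base: id=4 (Comedy) at lev 0.
Iteration 1: rows with parent_id in {4} -> Movies (id 5, lev 1), Toys (id 8, lev 1).
Iteration 2: rows with parent_id in {5,8} -> Card (id 6, lev 2).
Iteration 3: no rows with parent_id in {6}; recursion stops.
SUM(lev) = 0 + 1 + 1 + 2 = 4.

4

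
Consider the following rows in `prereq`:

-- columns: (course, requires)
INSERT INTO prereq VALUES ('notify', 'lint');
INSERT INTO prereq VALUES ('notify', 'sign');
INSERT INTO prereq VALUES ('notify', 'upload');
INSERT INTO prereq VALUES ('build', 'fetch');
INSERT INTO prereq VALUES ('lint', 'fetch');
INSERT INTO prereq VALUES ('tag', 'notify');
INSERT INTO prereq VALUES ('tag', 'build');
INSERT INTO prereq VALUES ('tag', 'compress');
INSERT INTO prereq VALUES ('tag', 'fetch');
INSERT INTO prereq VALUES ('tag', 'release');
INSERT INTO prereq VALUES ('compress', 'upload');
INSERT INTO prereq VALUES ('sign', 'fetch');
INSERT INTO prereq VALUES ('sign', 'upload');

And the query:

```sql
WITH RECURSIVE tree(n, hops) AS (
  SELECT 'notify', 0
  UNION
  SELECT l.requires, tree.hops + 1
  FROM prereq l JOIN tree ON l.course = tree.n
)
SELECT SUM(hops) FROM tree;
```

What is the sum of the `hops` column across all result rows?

7

Base: (notify, hops=0).
Iteration 1: edges from {notify} -> (lint, hops=1), (sign, hops=1), (upload, hops=1).
Iteration 2: edges from {lint,sign,upload} -> (fetch, hops=2), (upload, hops=2). [UNION drops 1 duplicate row(s)]
Iteration 3: no outgoing edges from {fetch,upload}; recursion stops.
SUM(hops) = 0 + 1 + 1 + 1 + 2 + 2 = 7.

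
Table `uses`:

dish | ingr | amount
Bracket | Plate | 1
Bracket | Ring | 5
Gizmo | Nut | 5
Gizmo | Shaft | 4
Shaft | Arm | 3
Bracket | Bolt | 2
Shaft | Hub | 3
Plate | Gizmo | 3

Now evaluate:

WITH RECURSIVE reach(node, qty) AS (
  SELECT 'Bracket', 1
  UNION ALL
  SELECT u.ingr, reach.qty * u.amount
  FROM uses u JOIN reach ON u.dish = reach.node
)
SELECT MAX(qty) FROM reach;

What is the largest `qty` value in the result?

36

Base: (Bracket, qty=1).
Iteration 1: components of {Bracket} -> Bolt = 1*2 = 2, Plate = 1*1 = 1, Ring = 1*5 = 5.
Iteration 2: components of {Bolt,Plate,Ring} -> Gizmo = 1*3 = 3.
Iteration 3: components of {Gizmo} -> Nut = 3*5 = 15, Shaft = 3*4 = 12.
Iteration 4: components of {Nut,Shaft} -> Arm = 12*3 = 36, Hub = 12*3 = 36.
Iteration 5: no further components; recursion stops.
qty values: 1, 5, 1, 2, 3, 12, 15, 36, 36; the maximum is 36.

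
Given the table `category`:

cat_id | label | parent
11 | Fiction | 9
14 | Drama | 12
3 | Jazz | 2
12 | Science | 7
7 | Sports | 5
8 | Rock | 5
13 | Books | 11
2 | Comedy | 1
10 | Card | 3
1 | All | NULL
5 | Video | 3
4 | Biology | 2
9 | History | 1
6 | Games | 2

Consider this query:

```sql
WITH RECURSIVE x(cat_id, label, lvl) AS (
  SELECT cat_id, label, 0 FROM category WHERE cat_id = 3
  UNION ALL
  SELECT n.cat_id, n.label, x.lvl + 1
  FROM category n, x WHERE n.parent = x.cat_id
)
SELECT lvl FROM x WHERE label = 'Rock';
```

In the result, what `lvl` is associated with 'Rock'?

2

Base: cat_id=3 (Jazz) at lvl 0.
Iteration 1: rows with parent in {3} -> Video (id 5, lvl 1), Card (id 10, lvl 1).
Iteration 2: rows with parent in {5,10} -> Sports (id 7, lvl 2), Rock (id 8, lvl 2).
Iteration 3: rows with parent in {7,8} -> Science (id 12, lvl 3).
Iteration 4: rows with parent in {12} -> Drama (id 14, lvl 4).
Iteration 5: no rows with parent in {14}; recursion stops.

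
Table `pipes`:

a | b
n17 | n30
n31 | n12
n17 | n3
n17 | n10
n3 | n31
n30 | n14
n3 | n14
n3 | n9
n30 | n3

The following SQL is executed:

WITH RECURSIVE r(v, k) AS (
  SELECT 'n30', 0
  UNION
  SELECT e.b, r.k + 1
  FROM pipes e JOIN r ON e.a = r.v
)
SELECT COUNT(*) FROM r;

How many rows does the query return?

Base: (n30, k=0).
Iteration 1: edges from {n30} -> (n14, k=1), (n3, k=1).
Iteration 2: edges from {n14,n3} -> (n14, k=2), (n31, k=2), (n9, k=2).
Iteration 3: edges from {n14,n31,n9} -> (n12, k=3).
Iteration 4: no outgoing edges from {n12}; recursion stops.
Total rows emitted: 7.

7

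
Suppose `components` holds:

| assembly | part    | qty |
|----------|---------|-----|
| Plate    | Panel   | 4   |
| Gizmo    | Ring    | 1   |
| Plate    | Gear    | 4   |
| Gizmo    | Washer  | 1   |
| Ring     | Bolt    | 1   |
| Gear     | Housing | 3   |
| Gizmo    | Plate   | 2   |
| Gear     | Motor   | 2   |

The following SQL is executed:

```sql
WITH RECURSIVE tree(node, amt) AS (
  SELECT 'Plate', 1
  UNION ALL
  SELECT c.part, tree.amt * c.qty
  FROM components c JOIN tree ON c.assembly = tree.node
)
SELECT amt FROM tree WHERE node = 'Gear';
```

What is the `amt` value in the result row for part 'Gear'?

Base: (Plate, amt=1).
Iteration 1: components of {Plate} -> Gear = 1*4 = 4, Panel = 1*4 = 4.
Iteration 2: components of {Gear,Panel} -> Housing = 4*3 = 12, Motor = 4*2 = 8.
Iteration 3: no further components; recursion stops.

4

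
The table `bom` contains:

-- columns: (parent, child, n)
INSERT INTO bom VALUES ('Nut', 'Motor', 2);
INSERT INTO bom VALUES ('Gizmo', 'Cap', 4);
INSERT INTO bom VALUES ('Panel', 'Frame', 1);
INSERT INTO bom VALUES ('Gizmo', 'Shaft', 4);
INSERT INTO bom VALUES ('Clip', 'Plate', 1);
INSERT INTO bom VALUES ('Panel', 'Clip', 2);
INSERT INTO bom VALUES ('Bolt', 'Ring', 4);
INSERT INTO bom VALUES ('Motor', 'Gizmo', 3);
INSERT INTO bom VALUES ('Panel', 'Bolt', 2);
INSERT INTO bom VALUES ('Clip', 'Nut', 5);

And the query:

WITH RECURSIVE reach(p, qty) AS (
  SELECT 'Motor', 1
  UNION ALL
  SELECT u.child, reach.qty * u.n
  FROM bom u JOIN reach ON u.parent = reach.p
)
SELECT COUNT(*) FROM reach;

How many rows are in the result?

Base: (Motor, qty=1).
Iteration 1: components of {Motor} -> Gizmo = 1*3 = 3.
Iteration 2: components of {Gizmo} -> Cap = 3*4 = 12, Shaft = 3*4 = 12.
Iteration 3: no further components; recursion stops.
Total rows emitted: 4.

4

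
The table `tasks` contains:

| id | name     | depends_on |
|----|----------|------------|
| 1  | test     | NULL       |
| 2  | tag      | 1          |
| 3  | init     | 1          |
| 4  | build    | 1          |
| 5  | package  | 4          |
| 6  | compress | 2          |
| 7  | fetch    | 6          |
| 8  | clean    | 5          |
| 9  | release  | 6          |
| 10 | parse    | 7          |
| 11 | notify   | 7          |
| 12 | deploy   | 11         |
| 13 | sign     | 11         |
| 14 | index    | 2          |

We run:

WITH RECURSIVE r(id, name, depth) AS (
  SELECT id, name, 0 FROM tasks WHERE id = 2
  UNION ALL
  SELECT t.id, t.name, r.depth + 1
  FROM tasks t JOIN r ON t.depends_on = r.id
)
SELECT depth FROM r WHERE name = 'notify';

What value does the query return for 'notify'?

3

Base: id=2 (tag) at depth 0.
Iteration 1: rows with depends_on in {2} -> compress (id 6, depth 1), index (id 14, depth 1).
Iteration 2: rows with depends_on in {6,14} -> fetch (id 7, depth 2), release (id 9, depth 2).
Iteration 3: rows with depends_on in {7,9} -> parse (id 10, depth 3), notify (id 11, depth 3).
Iteration 4: rows with depends_on in {10,11} -> deploy (id 12, depth 4), sign (id 13, depth 4).
Iteration 5: no rows with depends_on in {12,13}; recursion stops.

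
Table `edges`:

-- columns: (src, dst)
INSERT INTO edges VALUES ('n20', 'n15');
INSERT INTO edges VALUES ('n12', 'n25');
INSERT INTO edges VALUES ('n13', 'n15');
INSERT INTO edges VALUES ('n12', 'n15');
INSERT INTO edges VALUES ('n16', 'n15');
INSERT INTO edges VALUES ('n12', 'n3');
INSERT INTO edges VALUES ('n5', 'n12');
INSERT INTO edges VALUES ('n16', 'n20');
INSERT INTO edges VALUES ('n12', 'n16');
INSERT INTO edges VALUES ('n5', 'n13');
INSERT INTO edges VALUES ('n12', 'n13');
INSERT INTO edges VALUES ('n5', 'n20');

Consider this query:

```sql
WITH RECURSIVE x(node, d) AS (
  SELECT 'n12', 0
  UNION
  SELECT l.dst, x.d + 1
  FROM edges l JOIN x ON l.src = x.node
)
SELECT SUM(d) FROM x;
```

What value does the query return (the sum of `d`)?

12

Base: (n12, d=0).
Iteration 1: edges from {n12} -> (n13, d=1), (n15, d=1), (n16, d=1), (n25, d=1), (n3, d=1).
Iteration 2: edges from {n13,n15,n16,n25,n3} -> (n15, d=2), (n20, d=2). [UNION drops 1 duplicate row(s)]
Iteration 3: edges from {n15,n20} -> (n15, d=3).
Iteration 4: no outgoing edges from {n15}; recursion stops.
SUM(d) = 0 + 1 + 1 + 1 + 1 + 1 + 2 + 2 + 3 = 12.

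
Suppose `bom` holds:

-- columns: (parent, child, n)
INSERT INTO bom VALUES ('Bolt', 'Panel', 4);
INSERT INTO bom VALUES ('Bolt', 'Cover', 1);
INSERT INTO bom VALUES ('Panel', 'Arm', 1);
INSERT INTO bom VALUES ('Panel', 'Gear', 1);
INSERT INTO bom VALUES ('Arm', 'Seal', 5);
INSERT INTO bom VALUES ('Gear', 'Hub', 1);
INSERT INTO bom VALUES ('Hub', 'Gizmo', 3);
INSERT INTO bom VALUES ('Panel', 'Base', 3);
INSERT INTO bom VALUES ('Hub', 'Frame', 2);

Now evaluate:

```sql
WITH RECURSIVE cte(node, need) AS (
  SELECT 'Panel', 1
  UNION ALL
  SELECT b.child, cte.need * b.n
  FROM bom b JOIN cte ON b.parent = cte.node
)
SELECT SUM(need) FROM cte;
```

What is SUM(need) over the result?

Base: (Panel, need=1).
Iteration 1: components of {Panel} -> Arm = 1*1 = 1, Base = 1*3 = 3, Gear = 1*1 = 1.
Iteration 2: components of {Arm,Base,Gear} -> Hub = 1*1 = 1, Seal = 1*5 = 5.
Iteration 3: components of {Hub,Seal} -> Frame = 1*2 = 2, Gizmo = 1*3 = 3.
Iteration 4: no further components; recursion stops.
SUM(need) = 1 + 1 + 1 + 3 + 5 + 1 + 3 + 2 = 17.

17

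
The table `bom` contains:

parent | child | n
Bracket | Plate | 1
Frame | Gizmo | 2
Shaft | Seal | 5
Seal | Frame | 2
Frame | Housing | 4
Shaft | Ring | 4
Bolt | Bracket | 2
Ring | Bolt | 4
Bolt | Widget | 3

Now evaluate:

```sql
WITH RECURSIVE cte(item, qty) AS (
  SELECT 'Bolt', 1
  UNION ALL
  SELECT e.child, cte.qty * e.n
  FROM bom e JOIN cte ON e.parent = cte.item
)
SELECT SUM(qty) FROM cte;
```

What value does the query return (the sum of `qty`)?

Base: (Bolt, qty=1).
Iteration 1: components of {Bolt} -> Bracket = 1*2 = 2, Widget = 1*3 = 3.
Iteration 2: components of {Bracket,Widget} -> Plate = 2*1 = 2.
Iteration 3: no further components; recursion stops.
SUM(qty) = 1 + 2 + 3 + 2 = 8.

8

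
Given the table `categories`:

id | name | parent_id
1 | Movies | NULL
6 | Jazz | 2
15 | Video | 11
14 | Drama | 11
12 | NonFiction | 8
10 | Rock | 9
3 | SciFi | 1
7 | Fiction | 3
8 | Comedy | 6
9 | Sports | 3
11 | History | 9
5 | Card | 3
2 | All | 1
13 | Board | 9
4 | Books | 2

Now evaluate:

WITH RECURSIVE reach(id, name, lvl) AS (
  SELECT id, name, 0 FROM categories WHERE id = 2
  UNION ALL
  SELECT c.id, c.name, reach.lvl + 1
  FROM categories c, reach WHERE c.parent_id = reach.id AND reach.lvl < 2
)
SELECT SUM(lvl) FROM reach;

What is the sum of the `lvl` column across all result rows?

4

Base: id=2 (All) at lvl 0.
Iteration 1: rows with parent_id in {2} -> Books (id 4, lvl 1), Jazz (id 6, lvl 1).
Iteration 2: rows with parent_id in {4,6} -> Comedy (id 8, lvl 2).
Iteration 3: lvl < 2 fails for all current rows; recursion stops.
SUM(lvl) = 0 + 1 + 1 + 2 = 4.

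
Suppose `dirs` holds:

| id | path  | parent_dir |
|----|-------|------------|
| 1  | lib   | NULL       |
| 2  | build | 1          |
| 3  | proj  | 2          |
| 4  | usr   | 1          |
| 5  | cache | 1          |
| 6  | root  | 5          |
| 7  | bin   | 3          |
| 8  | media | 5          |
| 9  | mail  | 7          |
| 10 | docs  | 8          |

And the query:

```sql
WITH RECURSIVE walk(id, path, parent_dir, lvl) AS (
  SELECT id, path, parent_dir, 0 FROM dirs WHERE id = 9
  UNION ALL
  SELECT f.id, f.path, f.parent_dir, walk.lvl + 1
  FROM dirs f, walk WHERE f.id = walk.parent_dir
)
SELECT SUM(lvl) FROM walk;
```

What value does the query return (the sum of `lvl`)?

Base: id=9 (mail), parent_dir=7, lvl 0.
Iteration 1: join on id=7 -> bin (id 7, parent_dir=3, lvl 1).
Iteration 2: join on id=3 -> proj (id 3, parent_dir=2, lvl 2).
Iteration 3: join on id=2 -> build (id 2, parent_dir=1, lvl 3).
Iteration 4: join on id=1 -> lib (id 1, parent_dir=NULL, lvl 4).
Iteration 5: parent_dir is NULL; no match; recursion stops.
SUM(lvl) = 0 + 1 + 2 + 3 + 4 = 10.

10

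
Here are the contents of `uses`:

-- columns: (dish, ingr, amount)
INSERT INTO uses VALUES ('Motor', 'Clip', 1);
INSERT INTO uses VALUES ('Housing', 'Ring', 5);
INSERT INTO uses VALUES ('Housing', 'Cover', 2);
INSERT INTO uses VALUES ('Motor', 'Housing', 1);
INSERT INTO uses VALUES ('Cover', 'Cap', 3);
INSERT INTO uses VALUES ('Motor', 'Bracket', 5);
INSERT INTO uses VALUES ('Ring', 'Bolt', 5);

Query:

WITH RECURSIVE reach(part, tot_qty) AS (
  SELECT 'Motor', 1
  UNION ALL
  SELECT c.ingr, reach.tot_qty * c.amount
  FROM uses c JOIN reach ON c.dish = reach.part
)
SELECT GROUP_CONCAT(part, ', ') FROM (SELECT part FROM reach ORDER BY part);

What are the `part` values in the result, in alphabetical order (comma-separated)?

Base: (Motor, tot_qty=1).
Iteration 1: components of {Motor} -> Bracket = 1*5 = 5, Clip = 1*1 = 1, Housing = 1*1 = 1.
Iteration 2: components of {Bracket,Clip,Housing} -> Cover = 1*2 = 2, Ring = 1*5 = 5.
Iteration 3: components of {Cover,Ring} -> Bolt = 5*5 = 25, Cap = 2*3 = 6.
Iteration 4: no further components; recursion stops.

Bolt, Bracket, Cap, Clip, Cover, Housing, Motor, Ring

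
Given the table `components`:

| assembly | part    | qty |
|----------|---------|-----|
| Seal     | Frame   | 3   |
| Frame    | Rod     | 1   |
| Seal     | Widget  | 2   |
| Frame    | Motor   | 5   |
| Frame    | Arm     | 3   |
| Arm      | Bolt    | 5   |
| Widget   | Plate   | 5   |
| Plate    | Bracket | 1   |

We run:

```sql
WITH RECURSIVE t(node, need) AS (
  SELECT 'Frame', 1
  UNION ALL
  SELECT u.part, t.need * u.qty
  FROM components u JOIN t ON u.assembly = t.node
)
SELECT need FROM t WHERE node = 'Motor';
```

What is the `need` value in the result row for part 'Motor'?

Base: (Frame, need=1).
Iteration 1: components of {Frame} -> Arm = 1*3 = 3, Motor = 1*5 = 5, Rod = 1*1 = 1.
Iteration 2: components of {Arm,Motor,Rod} -> Bolt = 3*5 = 15.
Iteration 3: no further components; recursion stops.

5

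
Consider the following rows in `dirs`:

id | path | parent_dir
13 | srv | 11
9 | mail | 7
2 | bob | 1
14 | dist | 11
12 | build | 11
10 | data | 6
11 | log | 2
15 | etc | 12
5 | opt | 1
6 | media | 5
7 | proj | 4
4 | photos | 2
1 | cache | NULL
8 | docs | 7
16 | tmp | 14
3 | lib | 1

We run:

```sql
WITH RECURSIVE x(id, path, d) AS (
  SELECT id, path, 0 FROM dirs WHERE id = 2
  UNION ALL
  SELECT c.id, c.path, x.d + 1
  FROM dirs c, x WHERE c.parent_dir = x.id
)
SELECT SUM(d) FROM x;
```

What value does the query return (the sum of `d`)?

Base: id=2 (bob) at d 0.
Iteration 1: rows with parent_dir in {2} -> photos (id 4, d 1), log (id 11, d 1).
Iteration 2: rows with parent_dir in {4,11} -> proj (id 7, d 2), build (id 12, d 2), srv (id 13, d 2), dist (id 14, d 2).
Iteration 3: rows with parent_dir in {7,12,13,14} -> docs (id 8, d 3), mail (id 9, d 3), etc (id 15, d 3), tmp (id 16, d 3).
Iteration 4: no rows with parent_dir in {8,9,15,16}; recursion stops.
SUM(d) = 0 + 1 + 1 + 2 + 2 + 2 + 2 + 3 + 3 + 3 + 3 = 22.

22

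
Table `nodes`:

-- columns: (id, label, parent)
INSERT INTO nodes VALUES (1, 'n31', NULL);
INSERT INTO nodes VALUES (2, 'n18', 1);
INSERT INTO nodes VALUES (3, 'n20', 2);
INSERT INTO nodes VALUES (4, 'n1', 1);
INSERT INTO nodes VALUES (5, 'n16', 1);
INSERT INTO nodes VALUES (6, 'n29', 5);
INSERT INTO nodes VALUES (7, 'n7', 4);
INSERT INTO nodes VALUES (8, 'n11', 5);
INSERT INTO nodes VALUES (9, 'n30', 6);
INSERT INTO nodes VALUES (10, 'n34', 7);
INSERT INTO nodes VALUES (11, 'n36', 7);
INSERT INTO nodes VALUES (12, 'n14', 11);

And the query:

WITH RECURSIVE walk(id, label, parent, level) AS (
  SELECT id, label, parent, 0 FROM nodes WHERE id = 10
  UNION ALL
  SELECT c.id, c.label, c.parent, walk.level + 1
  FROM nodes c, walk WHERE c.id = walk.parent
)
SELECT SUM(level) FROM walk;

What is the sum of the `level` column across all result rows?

6

Base: id=10 (n34), parent=7, level 0.
Iteration 1: join on id=7 -> n7 (id 7, parent=4, level 1).
Iteration 2: join on id=4 -> n1 (id 4, parent=1, level 2).
Iteration 3: join on id=1 -> n31 (id 1, parent=NULL, level 3).
Iteration 4: parent is NULL; no match; recursion stops.
SUM(level) = 0 + 1 + 2 + 3 = 6.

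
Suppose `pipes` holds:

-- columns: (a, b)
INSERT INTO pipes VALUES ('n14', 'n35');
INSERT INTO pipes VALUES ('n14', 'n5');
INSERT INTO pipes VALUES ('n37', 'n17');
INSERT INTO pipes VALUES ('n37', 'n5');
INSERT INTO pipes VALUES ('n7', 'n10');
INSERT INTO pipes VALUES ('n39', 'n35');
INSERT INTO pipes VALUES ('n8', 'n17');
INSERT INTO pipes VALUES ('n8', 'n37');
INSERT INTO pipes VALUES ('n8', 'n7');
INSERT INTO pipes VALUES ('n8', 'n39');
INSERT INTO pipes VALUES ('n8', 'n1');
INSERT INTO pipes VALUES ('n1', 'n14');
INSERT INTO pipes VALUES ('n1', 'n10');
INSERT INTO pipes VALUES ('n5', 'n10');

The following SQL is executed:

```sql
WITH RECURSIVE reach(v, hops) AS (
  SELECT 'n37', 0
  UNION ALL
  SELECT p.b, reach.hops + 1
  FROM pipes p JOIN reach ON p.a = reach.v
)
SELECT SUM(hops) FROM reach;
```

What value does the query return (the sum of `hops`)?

4

Base: (n37, hops=0).
Iteration 1: edges from {n37} -> (n17, hops=1), (n5, hops=1).
Iteration 2: edges from {n17,n5} -> (n10, hops=2).
Iteration 3: no outgoing edges from {n10}; recursion stops.
SUM(hops) = 0 + 1 + 1 + 2 = 4.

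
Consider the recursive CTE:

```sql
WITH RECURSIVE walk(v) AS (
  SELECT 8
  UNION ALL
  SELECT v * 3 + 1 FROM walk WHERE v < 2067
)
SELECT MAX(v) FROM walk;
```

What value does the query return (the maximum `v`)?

6196

Base: v=8.
Iteration 1: 8 < 2067 holds -> v = 8 * 3 + 1 = 25.
Iteration 2: 25 < 2067 holds -> v = 25 * 3 + 1 = 76.
Iteration 3: 76 < 2067 holds -> v = 76 * 3 + 1 = 229.
Iteration 4: 229 < 2067 holds -> v = 229 * 3 + 1 = 688.
Iteration 5: 688 < 2067 holds -> v = 688 * 3 + 1 = 2065.
Iteration 6: 2065 < 2067 holds -> v = 2065 * 3 + 1 = 6196.
Iteration 7: 6196 < 2067 fails; recursion stops.
v values: 8, 25, 76, 229, 688, 2065, 6196; the maximum is 6196.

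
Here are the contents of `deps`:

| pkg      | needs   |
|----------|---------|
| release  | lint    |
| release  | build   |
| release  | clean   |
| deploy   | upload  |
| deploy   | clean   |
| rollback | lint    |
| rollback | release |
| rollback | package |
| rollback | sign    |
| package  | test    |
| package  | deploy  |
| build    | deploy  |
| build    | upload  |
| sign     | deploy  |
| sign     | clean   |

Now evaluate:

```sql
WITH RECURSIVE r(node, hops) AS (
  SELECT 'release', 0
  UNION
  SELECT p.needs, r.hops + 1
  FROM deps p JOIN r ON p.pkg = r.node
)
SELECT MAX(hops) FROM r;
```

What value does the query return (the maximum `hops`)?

Base: (release, hops=0).
Iteration 1: edges from {release} -> (build, hops=1), (clean, hops=1), (lint, hops=1).
Iteration 2: edges from {build,clean,lint} -> (deploy, hops=2), (upload, hops=2).
Iteration 3: edges from {deploy,upload} -> (clean, hops=3), (upload, hops=3).
Iteration 4: no outgoing edges from {clean,upload}; recursion stops.
hops values: 0, 1, 1, 1, 2, 2, 3, 3; the maximum is 3.

3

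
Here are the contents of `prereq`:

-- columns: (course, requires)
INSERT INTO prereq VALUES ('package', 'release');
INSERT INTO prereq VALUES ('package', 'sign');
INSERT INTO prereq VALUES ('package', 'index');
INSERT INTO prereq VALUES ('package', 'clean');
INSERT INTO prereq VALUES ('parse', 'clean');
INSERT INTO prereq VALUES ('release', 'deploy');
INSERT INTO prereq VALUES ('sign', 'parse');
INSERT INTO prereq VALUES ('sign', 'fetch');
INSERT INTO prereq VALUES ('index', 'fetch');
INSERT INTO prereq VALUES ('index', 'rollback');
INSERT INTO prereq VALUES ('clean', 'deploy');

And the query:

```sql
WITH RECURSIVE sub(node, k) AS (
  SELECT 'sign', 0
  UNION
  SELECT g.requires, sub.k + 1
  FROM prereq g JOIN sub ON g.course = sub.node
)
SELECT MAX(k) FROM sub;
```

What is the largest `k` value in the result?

3

Base: (sign, k=0).
Iteration 1: edges from {sign} -> (fetch, k=1), (parse, k=1).
Iteration 2: edges from {fetch,parse} -> (clean, k=2).
Iteration 3: edges from {clean} -> (deploy, k=3).
Iteration 4: no outgoing edges from {deploy}; recursion stops.
k values: 0, 1, 1, 2, 3; the maximum is 3.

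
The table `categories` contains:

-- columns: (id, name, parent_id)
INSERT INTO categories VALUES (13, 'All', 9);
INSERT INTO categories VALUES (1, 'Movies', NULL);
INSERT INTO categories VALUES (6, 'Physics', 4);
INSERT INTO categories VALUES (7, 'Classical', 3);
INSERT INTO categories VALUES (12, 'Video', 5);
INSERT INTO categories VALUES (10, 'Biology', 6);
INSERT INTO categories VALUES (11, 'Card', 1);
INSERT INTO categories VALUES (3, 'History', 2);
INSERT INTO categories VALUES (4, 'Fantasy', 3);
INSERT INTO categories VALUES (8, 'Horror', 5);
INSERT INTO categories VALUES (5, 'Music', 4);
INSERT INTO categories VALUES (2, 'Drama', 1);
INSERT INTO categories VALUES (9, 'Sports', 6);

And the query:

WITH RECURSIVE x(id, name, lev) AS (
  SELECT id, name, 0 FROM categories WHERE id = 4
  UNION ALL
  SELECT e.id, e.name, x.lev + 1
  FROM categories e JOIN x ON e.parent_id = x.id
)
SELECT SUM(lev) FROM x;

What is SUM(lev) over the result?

13

Base: id=4 (Fantasy) at lev 0.
Iteration 1: rows with parent_id in {4} -> Music (id 5, lev 1), Physics (id 6, lev 1).
Iteration 2: rows with parent_id in {5,6} -> Horror (id 8, lev 2), Sports (id 9, lev 2), Biology (id 10, lev 2), Video (id 12, lev 2).
Iteration 3: rows with parent_id in {8,9,10,12} -> All (id 13, lev 3).
Iteration 4: no rows with parent_id in {13}; recursion stops.
SUM(lev) = 0 + 1 + 1 + 2 + 2 + 2 + 2 + 3 = 13.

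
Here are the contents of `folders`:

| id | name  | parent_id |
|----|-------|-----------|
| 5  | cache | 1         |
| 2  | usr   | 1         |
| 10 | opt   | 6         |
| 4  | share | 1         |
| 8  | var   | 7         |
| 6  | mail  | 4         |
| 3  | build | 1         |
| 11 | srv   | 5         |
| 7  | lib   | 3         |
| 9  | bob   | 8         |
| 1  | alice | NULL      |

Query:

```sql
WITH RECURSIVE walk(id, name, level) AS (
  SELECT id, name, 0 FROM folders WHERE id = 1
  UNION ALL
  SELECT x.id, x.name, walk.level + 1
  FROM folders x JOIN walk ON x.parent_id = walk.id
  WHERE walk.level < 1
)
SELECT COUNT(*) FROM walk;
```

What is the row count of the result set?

Base: id=1 (alice) at level 0.
Iteration 1: rows with parent_id in {1} -> usr (id 2, level 1), build (id 3, level 1), share (id 4, level 1), cache (id 5, level 1).
Iteration 2: level < 1 fails for all current rows; recursion stops.
Total rows emitted: 5.

5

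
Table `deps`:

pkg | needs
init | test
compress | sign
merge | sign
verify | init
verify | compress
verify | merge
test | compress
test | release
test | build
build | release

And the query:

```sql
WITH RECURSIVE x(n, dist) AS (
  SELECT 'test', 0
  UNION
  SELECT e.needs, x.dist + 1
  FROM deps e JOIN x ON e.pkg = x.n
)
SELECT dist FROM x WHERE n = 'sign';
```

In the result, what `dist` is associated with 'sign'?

2

Base: (test, dist=0).
Iteration 1: edges from {test} -> (build, dist=1), (compress, dist=1), (release, dist=1).
Iteration 2: edges from {build,compress,release} -> (release, dist=2), (sign, dist=2).
Iteration 3: no outgoing edges from {release,sign}; recursion stops.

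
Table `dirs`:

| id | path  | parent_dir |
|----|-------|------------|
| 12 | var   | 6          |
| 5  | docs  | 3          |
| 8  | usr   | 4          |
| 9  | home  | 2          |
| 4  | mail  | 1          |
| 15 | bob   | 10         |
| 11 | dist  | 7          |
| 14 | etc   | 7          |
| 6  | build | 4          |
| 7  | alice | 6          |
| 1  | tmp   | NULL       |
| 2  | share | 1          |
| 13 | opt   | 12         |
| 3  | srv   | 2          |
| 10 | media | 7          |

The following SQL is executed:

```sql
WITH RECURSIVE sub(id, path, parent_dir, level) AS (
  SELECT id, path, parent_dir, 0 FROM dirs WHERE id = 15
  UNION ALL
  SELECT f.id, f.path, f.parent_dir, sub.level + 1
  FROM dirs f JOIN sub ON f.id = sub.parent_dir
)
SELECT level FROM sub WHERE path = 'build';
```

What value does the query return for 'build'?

Base: id=15 (bob), parent_dir=10, level 0.
Iteration 1: join on id=10 -> media (id 10, parent_dir=7, level 1).
Iteration 2: join on id=7 -> alice (id 7, parent_dir=6, level 2).
Iteration 3: join on id=6 -> build (id 6, parent_dir=4, level 3).
Iteration 4: join on id=4 -> mail (id 4, parent_dir=1, level 4).
Iteration 5: join on id=1 -> tmp (id 1, parent_dir=NULL, level 5).
Iteration 6: parent_dir is NULL; no match; recursion stops.

3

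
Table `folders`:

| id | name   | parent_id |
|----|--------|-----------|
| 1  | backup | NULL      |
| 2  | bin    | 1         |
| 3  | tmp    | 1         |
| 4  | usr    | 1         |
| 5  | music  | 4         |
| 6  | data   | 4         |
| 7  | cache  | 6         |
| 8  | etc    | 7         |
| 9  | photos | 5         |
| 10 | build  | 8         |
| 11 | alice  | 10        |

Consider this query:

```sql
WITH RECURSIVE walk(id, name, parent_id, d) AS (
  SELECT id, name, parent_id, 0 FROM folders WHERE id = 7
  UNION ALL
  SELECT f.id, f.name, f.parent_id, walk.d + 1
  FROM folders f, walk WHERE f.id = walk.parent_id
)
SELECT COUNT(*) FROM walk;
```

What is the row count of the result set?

4

Base: id=7 (cache), parent_id=6, d 0.
Iteration 1: join on id=6 -> data (id 6, parent_id=4, d 1).
Iteration 2: join on id=4 -> usr (id 4, parent_id=1, d 2).
Iteration 3: join on id=1 -> backup (id 1, parent_id=NULL, d 3).
Iteration 4: parent_id is NULL; no match; recursion stops.
Total rows emitted: 4.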